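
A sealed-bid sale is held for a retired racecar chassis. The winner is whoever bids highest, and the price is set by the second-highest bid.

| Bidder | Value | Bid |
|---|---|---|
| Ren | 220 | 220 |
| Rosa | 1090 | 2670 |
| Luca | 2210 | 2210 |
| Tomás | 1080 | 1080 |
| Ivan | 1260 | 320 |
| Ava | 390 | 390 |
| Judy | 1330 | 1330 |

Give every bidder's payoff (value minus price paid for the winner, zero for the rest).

Sorted high to low: Rosa 2670; Luca 2210; Judy 1330; Tomás 1080; Ava 390; Ivan 320; Ren 220.
Rosa has the top bid and wins; the price is the second-highest bid, 2210.
Rosa's payoff = 1090 − 2210 = -1120. All other bidders lose, so their payoff is 0.

Ren 0, Rosa -1120, Luca 0, Tomás 0, Ivan 0, Ava 0, Judy 0.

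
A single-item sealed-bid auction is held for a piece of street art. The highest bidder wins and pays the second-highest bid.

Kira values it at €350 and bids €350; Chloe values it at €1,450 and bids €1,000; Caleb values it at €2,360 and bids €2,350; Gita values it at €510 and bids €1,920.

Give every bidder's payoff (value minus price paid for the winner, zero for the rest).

Kira €0, Chloe €0, Caleb €440, Gita €0.

Sorted high to low: Caleb €2,350; Gita €1,920; Chloe €1,000; Kira €350.
Caleb has the top bid and wins; the price is the second-highest bid, €1,920.
Caleb's payoff = €2,360 − €1,920 = €440. All other bidders lose, so their payoff is 0.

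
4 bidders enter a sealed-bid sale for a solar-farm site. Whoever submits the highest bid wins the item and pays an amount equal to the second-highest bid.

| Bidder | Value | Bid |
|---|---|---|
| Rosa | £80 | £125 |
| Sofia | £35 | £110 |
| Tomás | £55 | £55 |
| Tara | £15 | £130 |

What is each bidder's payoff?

Rosa £0, Sofia £0, Tomás £0, Tara -£110.

Sorted high to low: Tara £130 > Rosa £125 > Sofia £110 > Tomás £55.
Tara has the top bid and wins; the price is the second-highest bid, £125.
Tara's payoff = £15 − £125 = -£110. All other bidders lose, so their payoff is 0.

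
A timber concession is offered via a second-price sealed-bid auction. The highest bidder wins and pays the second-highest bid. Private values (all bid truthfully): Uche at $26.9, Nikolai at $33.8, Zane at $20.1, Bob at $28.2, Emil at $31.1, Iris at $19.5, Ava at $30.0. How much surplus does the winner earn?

$2.7

Bids in descending order: Nikolai $33.8, then Emil $31.1, then Ava $30.0, then Bob $28.2, then Uche $26.9, then Zane $20.1, then Iris $19.5.
Nikolai wins with the top bid and pays the second-highest, $31.1.
Surplus = $33.8 − $31.1 = $2.7.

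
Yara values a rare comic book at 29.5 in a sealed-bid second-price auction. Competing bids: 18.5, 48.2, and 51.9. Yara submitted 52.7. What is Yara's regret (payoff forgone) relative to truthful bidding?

22.4

The highest competing bid is 51.9.
Bidding truthfully at 29.5: the top bid is 51.9 (a rival), so Yara loses. Payoff = 0.0.
Bidding 52.7: Yara has the top bid, wins, and pays the second-highest bid 51.9. Payoff = 29.5 − 51.9 = -22.4.
Regret = truthful payoff − actual payoff = 0.0 − -22.4 = 22.4.
This is the dominant-strategy logic: truthful bidding weakly beats any alternative.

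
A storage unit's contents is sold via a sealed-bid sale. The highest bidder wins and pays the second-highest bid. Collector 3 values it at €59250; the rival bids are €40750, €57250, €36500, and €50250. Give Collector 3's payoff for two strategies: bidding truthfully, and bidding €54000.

The highest competing bid is €57250.
Bidding truthfully at €59250: Collector 3 has the top bid, wins, and pays the second-highest bid €57250. Payoff = €59250 − €57250 = €2000.
Bidding €54000: the top bid is €57250 (a rival), so Collector 3 loses. Payoff = €0.

Truthful: €2000; alternative: €0.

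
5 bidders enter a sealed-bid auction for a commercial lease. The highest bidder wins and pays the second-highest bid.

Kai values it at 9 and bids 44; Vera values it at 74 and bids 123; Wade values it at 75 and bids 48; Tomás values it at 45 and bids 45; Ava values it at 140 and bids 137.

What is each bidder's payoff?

Kai 0, Vera 0, Wade 0, Tomás 0, Ava 17.

Ordered from highest: Ava 137 > Vera 123 > Wade 48 > Tomás 45 > Kai 44.
Ava has the top bid and wins; the price is the second-highest bid, 123.
Ava's payoff = 140 − 123 = 17. All other bidders lose, so their payoff is 0.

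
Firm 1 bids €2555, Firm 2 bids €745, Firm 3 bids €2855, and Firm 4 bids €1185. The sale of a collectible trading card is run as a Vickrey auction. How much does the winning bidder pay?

Sorted high to low: Firm 3 €2855 > Firm 1 €2555 > Firm 4 €1185 > Firm 2 €745.
Firm 3 has the highest bid, so Firm 3 wins.
The second-highest bid is €2555, so that is what Firm 3 pays.

Price paid: €2555.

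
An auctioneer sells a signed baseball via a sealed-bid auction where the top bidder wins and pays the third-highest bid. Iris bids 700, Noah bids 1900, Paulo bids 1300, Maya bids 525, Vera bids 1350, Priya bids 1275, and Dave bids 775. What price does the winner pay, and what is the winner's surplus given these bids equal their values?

Bids in descending order: Noah 1900, then Vera 1350, then Paulo 1300, then Priya 1275, then Dave 775, then Iris 700, then Maya 525.
Noah is the highest bidder, so Noah wins.
Under the third-price rule, the price is the third-highest bid: 1300.
Surplus = 1900 − 1300 = 600.

Price 1300; surplus 600.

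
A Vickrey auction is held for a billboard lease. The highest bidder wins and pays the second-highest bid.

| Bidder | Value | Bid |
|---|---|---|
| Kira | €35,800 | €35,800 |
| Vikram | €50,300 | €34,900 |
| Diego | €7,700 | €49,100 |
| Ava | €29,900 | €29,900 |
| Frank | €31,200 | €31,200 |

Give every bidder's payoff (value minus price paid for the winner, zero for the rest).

Bids in descending order: Diego €49,100; Kira €35,800; Vikram €34,900; Frank €31,200; Ava €29,900.
Diego has the top bid and wins; the price is the second-highest bid, €35,800.
Diego's payoff = €7,700 − €35,800 = -€28,100. All other bidders lose, so their payoff is 0.

Payoffs: Kira €0, Vikram €0, Diego -€28,100, Ava €0, Frank €0.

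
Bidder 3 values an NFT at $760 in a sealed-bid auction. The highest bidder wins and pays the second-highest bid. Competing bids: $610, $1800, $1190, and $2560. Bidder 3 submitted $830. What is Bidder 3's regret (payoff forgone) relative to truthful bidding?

The highest competing bid is $2560.
Bidding truthfully at $760: the top bid is $2560 (a rival), so Bidder 3 loses. Payoff = $0.
Bidding $830: the top bid is $2560 (a rival), so Bidder 3 loses. Payoff = $0.
Regret = truthful payoff − actual payoff = $0 − $0 = $0.

Payoff forgone: $0.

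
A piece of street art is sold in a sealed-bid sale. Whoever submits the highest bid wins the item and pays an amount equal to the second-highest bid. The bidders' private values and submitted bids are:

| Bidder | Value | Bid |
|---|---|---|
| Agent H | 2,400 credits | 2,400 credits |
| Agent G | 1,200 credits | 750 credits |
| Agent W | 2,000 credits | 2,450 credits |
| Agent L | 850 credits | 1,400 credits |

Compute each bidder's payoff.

Agent H 0 credits, Agent G 0 credits, Agent W -400 credits, Agent L 0 credits.

Ordered from highest: Agent W 2,450 credits > Agent H 2,400 credits > Agent L 1,400 credits > Agent G 750 credits.
Agent W has the top bid and wins; the price is the second-highest bid, 2,400 credits.
Agent W's payoff = 2,000 credits − 2,400 credits = -400 credits. All other bidders lose, so their payoff is 0.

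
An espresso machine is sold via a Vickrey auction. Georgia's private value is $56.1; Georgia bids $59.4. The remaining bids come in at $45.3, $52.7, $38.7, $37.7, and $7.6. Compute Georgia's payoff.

Highest competing bid: $52.7.
Georgia's bid $59.4 is the highest overall, so Georgia wins and pays the second-highest bid, $52.7.
Payoff = value − price = $56.1 − $52.7 = $3.4.

Payoff = $3.4.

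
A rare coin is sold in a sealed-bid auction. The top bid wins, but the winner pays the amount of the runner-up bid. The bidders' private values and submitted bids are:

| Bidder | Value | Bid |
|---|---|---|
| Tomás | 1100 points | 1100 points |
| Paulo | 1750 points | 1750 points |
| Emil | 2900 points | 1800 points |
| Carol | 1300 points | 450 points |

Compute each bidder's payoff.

Payoffs: Tomás 0 points, Paulo 0 points, Emil 1150 points, Carol 0 points.

Ranking the bids: Emil 1800 points, then Paulo 1750 points, then Tomás 1100 points, then Carol 450 points.
Emil has the top bid and wins; the price is the second-highest bid, 1750 points.
Emil's payoff = 2900 points − 1750 points = 1150 points. All other bidders lose, so their payoff is 0.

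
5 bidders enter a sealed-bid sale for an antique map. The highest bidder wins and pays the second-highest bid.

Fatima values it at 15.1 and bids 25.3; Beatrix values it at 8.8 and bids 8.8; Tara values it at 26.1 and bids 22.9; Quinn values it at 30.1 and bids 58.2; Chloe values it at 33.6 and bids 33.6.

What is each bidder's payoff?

Ranking the bids: Quinn 58.2, then Chloe 33.6, then Fatima 25.3, then Tara 22.9, then Beatrix 8.8.
Quinn has the top bid and wins; the price is the second-highest bid, 33.6.
Quinn's payoff = 30.1 − 33.6 = -3.5. All other bidders lose, so their payoff is 0.

Fatima 0.0, Beatrix 0.0, Tara 0.0, Quinn -3.5, Chloe 0.0.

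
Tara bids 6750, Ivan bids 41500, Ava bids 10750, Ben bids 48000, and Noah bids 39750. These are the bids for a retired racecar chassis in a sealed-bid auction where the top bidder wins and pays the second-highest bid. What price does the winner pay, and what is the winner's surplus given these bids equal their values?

Bids in descending order: Ben 48000, then Ivan 41500, then Noah 39750, then Ava 10750, then Tara 6750.
Ben is the highest bidder, so Ben wins.
Under the second-price rule, the price is the second-highest bid: 41500.
Surplus = 48000 − 41500 = 6500.

Price 41500; surplus 6500.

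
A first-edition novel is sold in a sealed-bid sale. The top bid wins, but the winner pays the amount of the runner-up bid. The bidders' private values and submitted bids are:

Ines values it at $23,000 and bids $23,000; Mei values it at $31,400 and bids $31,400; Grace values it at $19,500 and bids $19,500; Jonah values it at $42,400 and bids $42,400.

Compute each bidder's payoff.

Bids in descending order: Jonah $42,400, then Mei $31,400, then Ines $23,000, then Grace $19,500.
Jonah has the top bid and wins; the price is the second-highest bid, $31,400.
Jonah's payoff = $42,400 − $31,400 = $11,000. All other bidders lose, so their payoff is 0.

Payoffs: Ines $0, Mei $0, Grace $0, Jonah $11,000.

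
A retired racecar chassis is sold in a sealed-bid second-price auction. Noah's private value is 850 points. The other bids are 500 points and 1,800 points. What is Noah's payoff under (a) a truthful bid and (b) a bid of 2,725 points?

The highest competing bid is 1,800 points.
Bidding truthfully at 850 points: the top bid is 1,800 points (a rival), so Noah loses. Payoff = 0 points.
Bidding 2,725 points: Noah has the top bid, wins, and pays the second-highest bid 1,800 points. Payoff = 850 points − 1,800 points = -950 points.

(a) 0 points  (b) -950 points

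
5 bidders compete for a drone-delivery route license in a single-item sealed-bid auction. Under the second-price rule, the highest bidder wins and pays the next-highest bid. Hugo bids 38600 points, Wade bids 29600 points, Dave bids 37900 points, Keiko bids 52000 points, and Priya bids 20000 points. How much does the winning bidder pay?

Price paid: 38600 points.

Ordered from highest: Keiko 52000 points > Hugo 38600 points > Dave 37900 points > Wade 29600 points > Priya 20000 points.
Keiko has the highest bid, so Keiko wins.
The second-highest bid is 38600 points, so that is what Keiko pays.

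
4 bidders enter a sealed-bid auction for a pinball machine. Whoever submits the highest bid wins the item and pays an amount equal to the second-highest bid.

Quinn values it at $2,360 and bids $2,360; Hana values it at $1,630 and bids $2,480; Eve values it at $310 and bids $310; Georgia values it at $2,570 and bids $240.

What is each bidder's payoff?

Bids in descending order: Hana $2,480 > Quinn $2,360 > Eve $310 > Georgia $240.
Hana has the top bid and wins; the price is the second-highest bid, $2,360.
Hana's payoff = $1,630 − $2,360 = -$730. All other bidders lose, so their payoff is 0.

Quinn $0, Hana -$730, Eve $0, Georgia $0.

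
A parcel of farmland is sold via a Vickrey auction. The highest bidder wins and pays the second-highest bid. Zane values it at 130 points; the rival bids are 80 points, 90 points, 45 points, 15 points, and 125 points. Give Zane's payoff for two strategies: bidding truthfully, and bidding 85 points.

(a) 5 points  (b) 0 points

The highest competing bid is 125 points.
Bidding truthfully at 130 points: Zane has the top bid, wins, and pays the second-highest bid 125 points. Payoff = 130 points − 125 points = 5 points.
Bidding 85 points: the top bid is 125 points (a rival), so Zane loses. Payoff = 0 points.
This is the dominant-strategy logic: truthful bidding weakly beats any alternative.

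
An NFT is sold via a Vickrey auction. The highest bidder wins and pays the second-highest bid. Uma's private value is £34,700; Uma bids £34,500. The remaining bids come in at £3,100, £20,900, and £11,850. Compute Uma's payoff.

£13,800

Highest competing bid: £20,900.
Uma's bid £34,500 is the highest overall, so Uma wins and pays the second-highest bid, £20,900.
Payoff = value − price = £34,700 − £20,900 = £13,800.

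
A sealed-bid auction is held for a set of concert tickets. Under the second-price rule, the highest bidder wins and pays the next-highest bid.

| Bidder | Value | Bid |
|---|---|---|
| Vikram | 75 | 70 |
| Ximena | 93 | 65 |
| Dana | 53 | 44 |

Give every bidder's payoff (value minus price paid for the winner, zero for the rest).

Payoffs: Vikram 10, Ximena 0, Dana 0.

Bids in descending order: Vikram 70, then Ximena 65, then Dana 44.
Vikram has the top bid and wins; the price is the second-highest bid, 65.
Vikram's payoff = 75 − 65 = 10. All other bidders lose, so their payoff is 0.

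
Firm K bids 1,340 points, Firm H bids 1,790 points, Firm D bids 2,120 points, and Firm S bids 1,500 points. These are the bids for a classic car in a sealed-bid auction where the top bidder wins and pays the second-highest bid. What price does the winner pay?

Sorted high to low: Firm D 2,120 points > Firm H 1,790 points > Firm S 1,500 points > Firm K 1,340 points.
Firm D is the highest bidder, so Firm D wins.
Under the second-price rule, the price is the second-highest bid: 1,790 points.

Price paid: 1,790 points.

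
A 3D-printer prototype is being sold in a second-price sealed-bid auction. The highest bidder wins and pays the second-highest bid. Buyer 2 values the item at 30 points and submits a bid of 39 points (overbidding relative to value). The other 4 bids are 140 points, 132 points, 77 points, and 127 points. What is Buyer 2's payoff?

Highest competing bid: 140 points.
Buyer 2's bid 39 points is not the highest, so Buyer 2 loses, pays nothing, and earns zero payoff.

0 points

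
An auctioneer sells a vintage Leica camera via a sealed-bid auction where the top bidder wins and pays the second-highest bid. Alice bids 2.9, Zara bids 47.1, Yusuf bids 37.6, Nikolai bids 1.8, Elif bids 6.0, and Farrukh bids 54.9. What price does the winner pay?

The winner pays 47.1.

Sorted high to low: Farrukh 54.9 > Zara 47.1 > Yusuf 37.6 > Elif 6.0 > Alice 2.9 > Nikolai 1.8.
Farrukh is the highest bidder, so Farrukh wins.
Under the second-price rule, the price is the second-highest bid: 47.1.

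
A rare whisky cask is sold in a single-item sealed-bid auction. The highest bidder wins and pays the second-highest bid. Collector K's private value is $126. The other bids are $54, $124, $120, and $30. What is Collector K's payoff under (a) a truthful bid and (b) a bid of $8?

The highest competing bid is $124.
Bidding truthfully at $126: Collector K has the top bid, wins, and pays the second-highest bid $124. Payoff = $126 − $124 = $2.
Bidding $8: the top bid is $124 (a rival), so Collector K loses. Payoff = $0.
Deviating from a truthful bid can only lose payoff in a second-price auction — never gain.

(a) $2  (b) $0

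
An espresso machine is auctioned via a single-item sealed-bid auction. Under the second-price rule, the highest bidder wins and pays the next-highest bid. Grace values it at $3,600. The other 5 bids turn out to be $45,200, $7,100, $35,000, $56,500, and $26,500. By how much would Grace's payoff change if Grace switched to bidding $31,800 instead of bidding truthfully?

The highest competing bid is $56,500.
Bidding truthfully at $3,600: the top bid is $56,500 (a rival), so Grace loses. Payoff = $0.
Bidding $31,800: the top bid is $56,500 (a rival), so Grace loses. Payoff = $0.
Change = $0 − $0 = $0.

Change in payoff: $0.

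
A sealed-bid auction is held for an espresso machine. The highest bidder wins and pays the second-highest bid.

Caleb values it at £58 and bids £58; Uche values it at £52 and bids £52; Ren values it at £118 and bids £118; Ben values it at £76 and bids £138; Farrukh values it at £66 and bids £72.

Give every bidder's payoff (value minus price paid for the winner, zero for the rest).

Caleb £0, Uche £0, Ren £0, Ben -£42, Farrukh £0.

Bids in descending order: Ben £138 > Ren £118 > Farrukh £72 > Caleb £58 > Uche £52.
Ben has the top bid and wins; the price is the second-highest bid, £118.
Ben's payoff = £76 − £118 = -£42. All other bidders lose, so their payoff is 0.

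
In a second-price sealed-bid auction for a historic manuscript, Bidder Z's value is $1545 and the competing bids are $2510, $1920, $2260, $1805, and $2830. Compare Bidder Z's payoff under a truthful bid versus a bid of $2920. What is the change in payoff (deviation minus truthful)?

The highest competing bid is $2830.
Bidding truthfully at $1545: the top bid is $2830 (a rival), so Bidder Z loses. Payoff = $0.
Bidding $2920: Bidder Z has the top bid, wins, and pays the second-highest bid $2830. Payoff = $1545 − $2830 = -$1285.
Change = -$1285 − $0 = -$1285.

Change in payoff: -$1285.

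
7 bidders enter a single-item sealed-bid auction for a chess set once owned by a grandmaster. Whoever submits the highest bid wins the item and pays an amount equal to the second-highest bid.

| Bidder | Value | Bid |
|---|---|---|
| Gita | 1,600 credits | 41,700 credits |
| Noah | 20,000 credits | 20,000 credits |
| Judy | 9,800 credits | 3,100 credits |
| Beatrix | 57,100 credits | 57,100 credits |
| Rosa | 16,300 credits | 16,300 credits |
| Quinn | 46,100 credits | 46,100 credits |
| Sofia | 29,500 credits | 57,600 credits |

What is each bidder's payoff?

Sorted high to low: Sofia 57,600 credits; Beatrix 57,100 credits; Quinn 46,100 credits; Gita 41,700 credits; Noah 20,000 credits; Rosa 16,300 credits; Judy 3,100 credits.
Sofia has the top bid and wins; the price is the second-highest bid, 57,100 credits.
Sofia's payoff = 29,500 credits − 57,100 credits = -27,600 credits. All other bidders lose, so their payoff is 0.

Payoffs: Gita 0 credits, Noah 0 credits, Judy 0 credits, Beatrix 0 credits, Rosa 0 credits, Quinn 0 credits, Sofia -27,600 credits.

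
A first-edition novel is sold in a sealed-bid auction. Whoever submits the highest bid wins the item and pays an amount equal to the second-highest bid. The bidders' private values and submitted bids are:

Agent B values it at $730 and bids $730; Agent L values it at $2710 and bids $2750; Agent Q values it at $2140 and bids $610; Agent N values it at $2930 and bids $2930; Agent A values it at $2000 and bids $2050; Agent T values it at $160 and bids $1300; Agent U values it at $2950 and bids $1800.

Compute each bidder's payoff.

Payoffs: Agent B $0, Agent L $0, Agent Q $0, Agent N $180, Agent A $0, Agent T $0, Agent U $0.

Ranking the bids: Agent N $2930, then Agent L $2750, then Agent A $2050, then Agent U $1800, then Agent T $1300, then Agent B $730, then Agent Q $610.
Agent N has the top bid and wins; the price is the second-highest bid, $2750.
Agent N's payoff = $2930 − $2750 = $180. All other bidders lose, so their payoff is 0.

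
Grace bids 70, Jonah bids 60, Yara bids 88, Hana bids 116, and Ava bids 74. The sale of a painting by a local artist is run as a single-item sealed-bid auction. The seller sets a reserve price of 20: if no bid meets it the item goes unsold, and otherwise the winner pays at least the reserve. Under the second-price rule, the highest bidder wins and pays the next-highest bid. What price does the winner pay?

88

Bids in descending order: Hana 116 > Yara 88 > Ava 74 > Grace 70 > Jonah 60.
Hana has the highest bid, so Hana wins.
The second-highest bid is 88, which exceeds the reserve, so that sets the price.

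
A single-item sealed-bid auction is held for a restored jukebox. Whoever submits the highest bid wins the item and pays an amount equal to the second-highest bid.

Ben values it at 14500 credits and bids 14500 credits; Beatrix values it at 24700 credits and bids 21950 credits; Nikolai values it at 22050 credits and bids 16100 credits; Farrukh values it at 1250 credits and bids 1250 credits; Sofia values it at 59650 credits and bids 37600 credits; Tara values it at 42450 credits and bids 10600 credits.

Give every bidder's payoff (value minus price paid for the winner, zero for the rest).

Ordered from highest: Sofia 37600 credits; Beatrix 21950 credits; Nikolai 16100 credits; Ben 14500 credits; Tara 10600 credits; Farrukh 1250 credits.
Sofia has the top bid and wins; the price is the second-highest bid, 21950 credits.
Sofia's payoff = 59650 credits − 21950 credits = 37700 credits. All other bidders lose, so their payoff is 0.

Payoffs: Ben 0 credits, Beatrix 0 credits, Nikolai 0 credits, Farrukh 0 credits, Sofia 37700 credits, Tara 0 credits.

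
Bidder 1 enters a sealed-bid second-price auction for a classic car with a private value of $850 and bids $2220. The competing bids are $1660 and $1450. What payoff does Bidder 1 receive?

Highest competing bid: $1660.
Bidder 1's bid $2220 is the highest overall, so Bidder 1 wins and pays the second-highest bid, $1660.
Payoff = value − price = $850 − $1660 = -$810.
Overbidding won the item at a price above value — truthful bidding would have avoided this loss.

-$810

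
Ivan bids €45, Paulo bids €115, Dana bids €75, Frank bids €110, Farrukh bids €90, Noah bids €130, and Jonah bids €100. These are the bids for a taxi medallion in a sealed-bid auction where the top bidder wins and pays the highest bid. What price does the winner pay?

The winner pays €130.

Ordered from highest: Noah €130, then Paulo €115, then Frank €110, then Jonah €100, then Farrukh €90, then Dana €75, then Ivan €45.
Noah is the highest bidder, so Noah wins.
Under the first-price rule, the price is the highest bid: €130.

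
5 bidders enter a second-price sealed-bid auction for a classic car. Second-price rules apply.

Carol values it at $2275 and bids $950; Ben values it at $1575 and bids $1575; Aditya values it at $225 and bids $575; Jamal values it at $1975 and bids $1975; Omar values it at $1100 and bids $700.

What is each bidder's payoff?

Payoffs: Carol $0, Ben $0, Aditya $0, Jamal $400, Omar $0.

Ordered from highest: Jamal $1975, then Ben $1575, then Carol $950, then Omar $700, then Aditya $575.
Jamal has the top bid and wins; the price is the second-highest bid, $1575.
Jamal's payoff = $1975 − $1575 = $400. All other bidders lose, so their payoff is 0.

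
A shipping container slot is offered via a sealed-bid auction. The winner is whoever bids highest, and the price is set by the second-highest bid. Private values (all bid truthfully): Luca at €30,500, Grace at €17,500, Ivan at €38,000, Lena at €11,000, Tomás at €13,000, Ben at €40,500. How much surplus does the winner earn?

Surplus = €2,500.

Sorted high to low: Ben €40,500; Ivan €38,000; Luca €30,500; Grace €17,500; Tomás €13,000; Lena €11,000.
Ben wins with the top bid and pays the second-highest, €38,000.
Surplus = €40,500 − €38,000 = €2,500.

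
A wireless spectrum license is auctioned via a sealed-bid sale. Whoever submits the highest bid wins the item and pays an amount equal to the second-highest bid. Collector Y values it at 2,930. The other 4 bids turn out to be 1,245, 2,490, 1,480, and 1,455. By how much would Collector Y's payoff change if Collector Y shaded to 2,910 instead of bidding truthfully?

Change in payoff: 0.

The highest competing bid is 2,490.
Bidding truthfully at 2,930: Collector Y has the top bid, wins, and pays the second-highest bid 2,490. Payoff = 2,930 − 2,490 = 440.
Bidding 2,910: Collector Y has the top bid, wins, and pays the second-highest bid 2,490. Payoff = 2,930 − 2,490 = 440.
Change = 440 − 440 = 0.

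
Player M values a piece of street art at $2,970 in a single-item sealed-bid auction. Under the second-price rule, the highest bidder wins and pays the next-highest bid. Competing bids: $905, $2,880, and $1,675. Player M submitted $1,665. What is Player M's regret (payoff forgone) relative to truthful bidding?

Regret: $90.

The highest competing bid is $2,880.
Bidding truthfully at $2,970: Player M has the top bid, wins, and pays the second-highest bid $2,880. Payoff = $2,970 − $2,880 = $90.
Bidding $1,665: the top bid is $2,880 (a rival), so Player M loses. Payoff = $0.
Regret = truthful payoff − actual payoff = $90 − $0 = $90.
This is the dominant-strategy logic: truthful bidding weakly beats any alternative.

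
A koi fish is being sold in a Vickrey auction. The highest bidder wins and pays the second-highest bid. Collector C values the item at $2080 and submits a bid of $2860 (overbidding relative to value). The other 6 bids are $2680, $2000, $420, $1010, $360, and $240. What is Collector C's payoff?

Payoff = -$600.

Highest competing bid: $2680.
Collector C's bid $2860 is the highest overall, so Collector C wins and pays the second-highest bid, $2680.
Payoff = value − price = $2080 − $2680 = -$600.
Overbidding won the item at a price above value — truthful bidding would have avoided this loss.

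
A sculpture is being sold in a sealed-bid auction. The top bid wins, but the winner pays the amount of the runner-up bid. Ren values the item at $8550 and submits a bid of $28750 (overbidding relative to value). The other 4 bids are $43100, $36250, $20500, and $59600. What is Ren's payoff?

Ren's payoff: $0.

Highest competing bid: $59600.
Ren's bid $28750 is not the highest, so Ren loses, pays nothing, and earns zero payoff.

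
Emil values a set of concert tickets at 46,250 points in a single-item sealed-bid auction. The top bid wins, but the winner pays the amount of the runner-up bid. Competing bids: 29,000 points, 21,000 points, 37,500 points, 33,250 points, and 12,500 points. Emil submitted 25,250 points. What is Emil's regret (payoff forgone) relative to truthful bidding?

Payoff forgone: 8,750 points.

The highest competing bid is 37,500 points.
Bidding truthfully at 46,250 points: Emil has the top bid, wins, and pays the second-highest bid 37,500 points. Payoff = 46,250 points − 37,500 points = 8,750 points.
Bidding 25,250 points: the top bid is 37,500 points (a rival), so Emil loses. Payoff = 0 points.
Regret = truthful payoff − actual payoff = 8,750 points − 0 points = 8,750 points.
This is the dominant-strategy logic: truthful bidding weakly beats any alternative.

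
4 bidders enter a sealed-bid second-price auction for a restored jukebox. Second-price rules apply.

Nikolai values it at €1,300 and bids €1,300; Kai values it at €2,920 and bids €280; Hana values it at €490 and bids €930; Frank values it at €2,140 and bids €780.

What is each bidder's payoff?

Ranking the bids: Nikolai €1,300; Hana €930; Frank €780; Kai €280.
Nikolai has the top bid and wins; the price is the second-highest bid, €930.
Nikolai's payoff = €1,300 − €930 = €370. All other bidders lose, so their payoff is 0.

Payoffs: Nikolai €370, Kai €0, Hana €0, Frank €0.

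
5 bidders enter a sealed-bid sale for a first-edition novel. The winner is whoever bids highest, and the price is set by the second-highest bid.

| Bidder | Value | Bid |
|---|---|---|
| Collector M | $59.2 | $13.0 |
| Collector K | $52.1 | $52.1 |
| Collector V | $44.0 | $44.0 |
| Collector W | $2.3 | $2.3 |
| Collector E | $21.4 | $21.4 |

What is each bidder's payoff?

Bids in descending order: Collector K $52.1; Collector V $44.0; Collector E $21.4; Collector M $13.0; Collector W $2.3.
Collector K has the top bid and wins; the price is the second-highest bid, $44.0.
Collector K's payoff = $52.1 − $44.0 = $8.1. All other bidders lose, so their payoff is 0.

Payoffs: Collector M $0.0, Collector K $8.1, Collector V $0.0, Collector W $0.0, Collector E $0.0.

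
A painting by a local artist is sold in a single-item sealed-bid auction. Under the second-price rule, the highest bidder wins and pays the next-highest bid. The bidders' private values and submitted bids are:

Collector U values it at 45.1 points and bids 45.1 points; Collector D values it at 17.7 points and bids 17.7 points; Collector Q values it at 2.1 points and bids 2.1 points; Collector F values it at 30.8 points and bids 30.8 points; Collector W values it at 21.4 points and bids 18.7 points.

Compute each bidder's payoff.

Collector U 14.3 points, Collector D 0.0 points, Collector Q 0.0 points, Collector F 0.0 points, Collector W 0.0 points.

Bids in descending order: Collector U 45.1 points, then Collector F 30.8 points, then Collector W 18.7 points, then Collector D 17.7 points, then Collector Q 2.1 points.
Collector U has the top bid and wins; the price is the second-highest bid, 30.8 points.
Collector U's payoff = 45.1 points − 30.8 points = 14.3 points. All other bidders lose, so their payoff is 0.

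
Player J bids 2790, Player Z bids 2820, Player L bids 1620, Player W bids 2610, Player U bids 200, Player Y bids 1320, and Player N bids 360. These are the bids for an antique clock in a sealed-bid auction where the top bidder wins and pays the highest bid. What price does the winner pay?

Price paid: 2820.

Bids in descending order: Player Z 2820 > Player J 2790 > Player W 2610 > Player L 1620 > Player Y 1320 > Player N 360 > Player U 200.
Player Z is the highest bidder, so Player Z wins.
Under the first-price rule, the price is the highest bid: 2820.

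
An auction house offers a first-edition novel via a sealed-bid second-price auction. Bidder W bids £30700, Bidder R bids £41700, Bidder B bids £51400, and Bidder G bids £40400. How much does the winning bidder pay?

Price paid: £41700.

Ordered from highest: Bidder B £51400, then Bidder R £41700, then Bidder G £40400, then Bidder W £30700.
Bidder B has the highest bid, so Bidder B wins.
The second-highest bid is £41700, so that is what Bidder B pays.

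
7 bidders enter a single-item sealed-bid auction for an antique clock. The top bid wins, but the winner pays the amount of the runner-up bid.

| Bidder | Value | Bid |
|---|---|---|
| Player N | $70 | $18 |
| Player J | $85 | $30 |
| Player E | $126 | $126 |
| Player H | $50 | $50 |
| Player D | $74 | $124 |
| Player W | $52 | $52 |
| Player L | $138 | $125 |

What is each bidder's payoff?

Player N $0, Player J $0, Player E $1, Player H $0, Player D $0, Player W $0, Player L $0.

Ordered from highest: Player E $126, then Player L $125, then Player D $124, then Player W $52, then Player H $50, then Player J $30, then Player N $18.
Player E has the top bid and wins; the price is the second-highest bid, $125.
Player E's payoff = $126 − $125 = $1. All other bidders lose, so their payoff is 0.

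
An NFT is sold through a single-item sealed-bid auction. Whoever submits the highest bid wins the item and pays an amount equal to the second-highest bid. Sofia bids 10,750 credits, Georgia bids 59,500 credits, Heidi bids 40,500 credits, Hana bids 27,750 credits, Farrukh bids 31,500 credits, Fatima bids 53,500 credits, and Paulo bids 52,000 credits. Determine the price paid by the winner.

Sorted high to low: Georgia 59,500 credits, then Fatima 53,500 credits, then Paulo 52,000 credits, then Heidi 40,500 credits, then Farrukh 31,500 credits, then Hana 27,750 credits, then Sofia 10,750 credits.
Georgia has the highest bid, so Georgia wins.
The second-highest bid is 53,500 credits, so that is what Georgia pays.

53,500 credits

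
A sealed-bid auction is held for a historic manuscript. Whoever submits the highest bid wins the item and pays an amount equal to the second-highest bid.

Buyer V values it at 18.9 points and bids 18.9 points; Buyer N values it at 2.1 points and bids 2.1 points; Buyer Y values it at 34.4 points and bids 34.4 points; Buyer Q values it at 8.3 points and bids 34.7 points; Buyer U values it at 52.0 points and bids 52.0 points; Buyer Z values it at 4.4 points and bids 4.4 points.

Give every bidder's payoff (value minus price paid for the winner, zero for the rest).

Sorted high to low: Buyer U 52.0 points > Buyer Q 34.7 points > Buyer Y 34.4 points > Buyer V 18.9 points > Buyer Z 4.4 points > Buyer N 2.1 points.
Buyer U has the top bid and wins; the price is the second-highest bid, 34.7 points.
Buyer U's payoff = 52.0 points − 34.7 points = 17.3 points. All other bidders lose, so their payoff is 0.

Payoffs: Buyer V 0.0 points, Buyer N 0.0 points, Buyer Y 0.0 points, Buyer Q 0.0 points, Buyer U 17.3 points, Buyer Z 0.0 points.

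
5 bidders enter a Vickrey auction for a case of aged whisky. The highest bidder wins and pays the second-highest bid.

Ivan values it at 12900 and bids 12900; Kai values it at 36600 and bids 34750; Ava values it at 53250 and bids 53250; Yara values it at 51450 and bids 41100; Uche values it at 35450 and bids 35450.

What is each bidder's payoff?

Payoffs: Ivan 0, Kai 0, Ava 12150, Yara 0, Uche 0.

Ranking the bids: Ava 53250, then Yara 41100, then Uche 35450, then Kai 34750, then Ivan 12900.
Ava has the top bid and wins; the price is the second-highest bid, 41100.
Ava's payoff = 53250 − 41100 = 12150. All other bidders lose, so their payoff is 0.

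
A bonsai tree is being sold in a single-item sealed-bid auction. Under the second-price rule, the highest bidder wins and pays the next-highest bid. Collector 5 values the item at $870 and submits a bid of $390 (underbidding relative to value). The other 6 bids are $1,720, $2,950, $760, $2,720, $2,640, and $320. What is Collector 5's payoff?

The bidder's payoff: $0.

Highest competing bid: $2,950.
Collector 5's bid $390 is not the highest, so Collector 5 loses, pays nothing, and earns zero payoff.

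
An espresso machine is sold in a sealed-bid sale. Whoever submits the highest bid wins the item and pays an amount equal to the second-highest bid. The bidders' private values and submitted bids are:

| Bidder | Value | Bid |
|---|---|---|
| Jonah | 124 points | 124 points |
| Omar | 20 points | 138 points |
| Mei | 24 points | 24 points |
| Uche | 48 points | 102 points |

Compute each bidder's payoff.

Jonah 0 points, Omar -104 points, Mei 0 points, Uche 0 points.

Sorted high to low: Omar 138 points > Jonah 124 points > Uche 102 points > Mei 24 points.
Omar has the top bid and wins; the price is the second-highest bid, 124 points.
Omar's payoff = 20 points − 124 points = -104 points. All other bidders lose, so their payoff is 0.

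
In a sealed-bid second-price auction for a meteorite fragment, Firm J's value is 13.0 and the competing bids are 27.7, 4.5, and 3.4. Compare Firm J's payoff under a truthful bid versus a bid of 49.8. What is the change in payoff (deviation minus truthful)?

The highest competing bid is 27.7.
Bidding truthfully at 13.0: the top bid is 27.7 (a rival), so Firm J loses. Payoff = 0.0.
Bidding 49.8: Firm J has the top bid, wins, and pays the second-highest bid 27.7. Payoff = 13.0 − 27.7 = -14.7.
Change = -14.7 − 0.0 = -14.7.
Deviating from a truthful bid can only lose payoff in a second-price auction — never gain.

Payoff change: -14.7.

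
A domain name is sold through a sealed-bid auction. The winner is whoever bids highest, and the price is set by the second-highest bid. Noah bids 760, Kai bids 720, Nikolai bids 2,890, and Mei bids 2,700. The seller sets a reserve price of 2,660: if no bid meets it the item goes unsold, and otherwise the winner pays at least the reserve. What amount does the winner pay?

Price paid: 2,700.

Ordered from highest: Nikolai 2,890; Mei 2,700; Noah 760; Kai 720.
Nikolai has the highest bid, so Nikolai wins.
The second-highest bid is 2,700, which exceeds the reserve, so that sets the price.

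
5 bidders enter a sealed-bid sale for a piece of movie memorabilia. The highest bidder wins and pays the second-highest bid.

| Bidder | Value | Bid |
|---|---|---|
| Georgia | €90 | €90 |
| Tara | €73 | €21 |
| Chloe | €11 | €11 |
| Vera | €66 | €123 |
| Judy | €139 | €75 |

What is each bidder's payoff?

Ranking the bids: Vera €123, then Georgia €90, then Judy €75, then Tara €21, then Chloe €11.
Vera has the top bid and wins; the price is the second-highest bid, €90.
Vera's payoff = €66 − €90 = -€24. All other bidders lose, so their payoff is 0.

Georgia €0, Tara €0, Chloe €0, Vera -€24, Judy €0.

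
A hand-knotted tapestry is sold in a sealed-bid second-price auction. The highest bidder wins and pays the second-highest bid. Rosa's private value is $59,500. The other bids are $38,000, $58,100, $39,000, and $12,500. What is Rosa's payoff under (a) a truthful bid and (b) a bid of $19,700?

Truthful: $1,400; alternative: $0.

The highest competing bid is $58,100.
Bidding truthfully at $59,500: Rosa has the top bid, wins, and pays the second-highest bid $58,100. Payoff = $59,500 − $58,100 = $1,400.
Bidding $19,700: the top bid is $58,100 (a rival), so Rosa loses. Payoff = $0.
Deviating from a truthful bid can only lose payoff in a second-price auction — never gain.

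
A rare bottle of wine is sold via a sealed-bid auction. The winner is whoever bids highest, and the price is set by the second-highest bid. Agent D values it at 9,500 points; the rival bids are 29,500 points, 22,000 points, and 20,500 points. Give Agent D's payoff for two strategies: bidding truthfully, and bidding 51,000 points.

(a) 0 points  (b) -20,000 points

The highest competing bid is 29,500 points.
Bidding truthfully at 9,500 points: the top bid is 29,500 points (a rival), so Agent D loses. Payoff = 0 points.
Bidding 51,000 points: Agent D has the top bid, wins, and pays the second-highest bid 29,500 points. Payoff = 9,500 points − 29,500 points = -20,000 points.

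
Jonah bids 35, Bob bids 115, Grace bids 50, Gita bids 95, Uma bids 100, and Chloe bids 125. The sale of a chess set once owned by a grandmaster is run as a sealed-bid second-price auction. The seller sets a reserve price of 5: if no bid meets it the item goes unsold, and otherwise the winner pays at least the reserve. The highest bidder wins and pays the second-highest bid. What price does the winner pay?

Ordered from highest: Chloe 125 > Bob 115 > Uma 100 > Gita 95 > Grace 50 > Jonah 35.
Chloe has the highest bid, so Chloe wins.
The second-highest bid is 115, which exceeds the reserve, so that sets the price.

The winner pays 115.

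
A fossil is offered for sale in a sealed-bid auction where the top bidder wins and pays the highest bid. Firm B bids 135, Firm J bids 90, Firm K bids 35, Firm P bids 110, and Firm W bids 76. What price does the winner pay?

Sorted high to low: Firm B 135; Firm P 110; Firm J 90; Firm W 76; Firm K 35.
Firm B is the highest bidder, so Firm B wins.
Under the first-price rule, the price is the highest bid: 135.

Price paid: 135.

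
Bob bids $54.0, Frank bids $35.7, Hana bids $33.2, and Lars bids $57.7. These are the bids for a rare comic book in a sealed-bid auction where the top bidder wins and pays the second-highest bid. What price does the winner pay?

The winner pays $54.0.

Ordered from highest: Lars $57.7; Bob $54.0; Frank $35.7; Hana $33.2.
Lars is the highest bidder, so Lars wins.
Under the second-price rule, the price is the second-highest bid: $54.0.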